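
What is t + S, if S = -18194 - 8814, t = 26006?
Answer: -1002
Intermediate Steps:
S = -27008
t + S = 26006 - 27008 = -1002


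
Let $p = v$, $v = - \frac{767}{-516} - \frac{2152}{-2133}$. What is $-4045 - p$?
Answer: $- \frac{1484928901}{366876} \approx -4047.5$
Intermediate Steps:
$v = \frac{915481}{366876}$ ($v = \left(-767\right) \left(- \frac{1}{516}\right) - - \frac{2152}{2133} = \frac{767}{516} + \frac{2152}{2133} = \frac{915481}{366876} \approx 2.4953$)
$p = \frac{915481}{366876} \approx 2.4953$
$-4045 - p = -4045 - \frac{915481}{366876} = - \frac{1484928901}{366876}$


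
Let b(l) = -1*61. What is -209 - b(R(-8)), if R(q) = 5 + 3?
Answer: -148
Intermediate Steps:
R(q) = 8
b(l) = -61
-209 - b(R(-8)) = -209 - 1*(-61) = -209 + 61 = -148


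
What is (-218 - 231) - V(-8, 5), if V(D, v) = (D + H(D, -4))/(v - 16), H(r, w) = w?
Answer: -4951/11 ≈ -450.09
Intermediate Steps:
V(D, v) = (-4 + D)/(-16 + v) (V(D, v) = (D - 4)/(v - 16) = (-4 + D)/(-16 + v))
(-218 - 231) - V(-8, 5) = (-218 - 231) - (-4 - 8)/(-16 + 5) = -449 - (-12)/(-11) = -449 - (-1)*(-12)/11 = -449 - 1*12/11 = -449 - 12/11 = -4951/11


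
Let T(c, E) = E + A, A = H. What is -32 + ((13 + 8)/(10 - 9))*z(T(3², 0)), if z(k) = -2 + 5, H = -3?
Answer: 31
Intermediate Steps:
A = -3
T(c, E) = -3 + E (T(c, E) = E - 3 = -3 + E)
z(k) = 3
-32 + ((13 + 8)/(10 - 9))*z(T(3², 0)) = -32 + ((13 + 8)/(10 - 9))*3 = -32 + (21/1)*3 = -32 + (21*1)*3 = -32 + 21*3 = -32 + 63 = 31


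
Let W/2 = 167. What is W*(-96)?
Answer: -32064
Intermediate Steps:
W = 334 (W = 2*167 = 334)
W*(-96) = 334*(-96) = -32064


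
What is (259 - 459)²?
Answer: 40000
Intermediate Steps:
(259 - 459)² = (-200)² = 40000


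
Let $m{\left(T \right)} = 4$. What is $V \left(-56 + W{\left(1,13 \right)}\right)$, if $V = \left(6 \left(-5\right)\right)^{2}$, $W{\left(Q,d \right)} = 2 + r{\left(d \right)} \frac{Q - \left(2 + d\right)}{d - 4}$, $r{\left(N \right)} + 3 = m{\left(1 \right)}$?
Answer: $-50000$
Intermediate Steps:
$r{\left(N \right)} = 1$ ($r{\left(N \right)} = -3 + 4 = 1$)
$W{\left(Q,d \right)} = 2 + \frac{-2 + Q - d}{-4 + d}$ ($W{\left(Q,d \right)} = 2 + 1 \frac{Q - \left(2 + d\right)}{d - 4} = 2 + 1 \frac{-2 + Q - d}{-4 + d} = 2 + \frac{-2 + Q - d}{-4 + d}$)
$V = 900$ ($V = \left(-30\right)^{2} = 900$)
$V \left(-56 + W{\left(1,13 \right)}\right) = 900 \left(-56 + \frac{-10 + 1 + 13}{-4 + 13}\right) = 900 \left(-56 + \frac{1}{9} \cdot 4\right) = 900 \left(-56 + \frac{4}{9}\right) = 900 \left(- \frac{500}{9}\right) = -50000$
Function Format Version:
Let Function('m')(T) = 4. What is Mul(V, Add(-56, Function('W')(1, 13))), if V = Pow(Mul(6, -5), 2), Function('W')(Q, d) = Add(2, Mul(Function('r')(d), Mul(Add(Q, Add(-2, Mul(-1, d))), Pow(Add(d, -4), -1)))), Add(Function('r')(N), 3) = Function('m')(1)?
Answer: -50000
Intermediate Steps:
Function('r')(N) = 1 (Function('r')(N) = Add(-3, 4) = 1)
Function('W')(Q, d) = Add(2, Mul(Pow(Add(-4, d), -1), Add(-2, Q, Mul(-1, d)))) (Function('W')(Q, d) = Add(2, Mul(1, Mul(Add(Q, Add(-2, Mul(-1, d))), Pow(Add(d, -4), -1)))) = Add(2, Mul(1, Mul(Add(-2, Q, Mul(-1, d)), Pow(Add(-4, d), -1)))) = Add(2, Mul(1, Mul(Pow(Add(-4, d), -1), Add(-2, Q, Mul(-1, d))))) = Add(2, Mul(Pow(Add(-4, d), -1), Add(-2, Q, Mul(-1, d)))))
V = 900 (V = Pow(-30, 2) = 900)
Mul(V, Add(-56, Function('W')(1, 13))) = Mul(900, Add(-56, Mul(Pow(Add(-4, 13), -1), Add(-10, 1, 13)))) = Mul(900, Add(-56, Mul(Pow(9, -1), 4))) = Mul(900, Add(-56, Mul(Rational(1, 9), 4))) = Mul(900, Add(-56, Rational(4, 9))) = Mul(900, Rational(-500, 9)) = -50000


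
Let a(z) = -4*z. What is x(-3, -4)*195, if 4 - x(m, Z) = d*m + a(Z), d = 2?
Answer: -1170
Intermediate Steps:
x(m, Z) = 4 - 2*m + 4*Z (x(m, Z) = 4 - (2*m - 4*Z) = 4 - (-4*Z + 2*m) = 4 + (-2*m + 4*Z) = 4 - 2*m + 4*Z)
x(-3, -4)*195 = (4 - 2*(-3) + 4*(-4))*195 = (4 + 6 - 16)*195 = -6*195 = -1170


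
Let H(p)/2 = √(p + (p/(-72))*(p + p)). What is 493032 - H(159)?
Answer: 493032 - I*√2173 ≈ 4.9303e+5 - 46.615*I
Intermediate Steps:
H(p) = 2*√(p - p²/36) (H(p) = 2*√(p + (p/(-72))*(p + p)) = 2*√(p + (p*(-1/72))*(2*p)) = 2*√(p + (-p/72)*(2*p)) = 2*√(p - p²/36))
493032 - H(159) = 493032 - √(159*(36 - 1*159))/3 = 493032 - √(159*(36 - 159))/3 = 493032 - √(159*(-123))/3 = 493032 - √(-19557)/3 = 493032 - 3*I*√2173/3 = 493032 - I*√2173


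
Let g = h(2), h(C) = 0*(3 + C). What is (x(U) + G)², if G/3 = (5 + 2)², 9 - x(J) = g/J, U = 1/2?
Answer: 24336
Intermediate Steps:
U = ½ ≈ 0.50000
h(C) = 0
g = 0
x(J) = 9 (x(J) = 9 - 0/J = 9 - 1*0 = 9 + 0 = 9)
G = 147 (G = 3*(5 + 2)² = 3*7² = 3*49 = 147)
(x(U) + G)² = (9 + 147)² = 156² = 24336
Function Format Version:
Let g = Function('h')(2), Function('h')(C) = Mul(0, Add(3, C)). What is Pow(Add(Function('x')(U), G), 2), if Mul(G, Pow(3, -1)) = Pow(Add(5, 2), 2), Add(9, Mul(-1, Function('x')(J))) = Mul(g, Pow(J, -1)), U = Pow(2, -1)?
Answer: 24336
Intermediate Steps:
U = Rational(1, 2) ≈ 0.50000
Function('h')(C) = 0
g = 0
Function('x')(J) = 9 (Function('x')(J) = Add(9, Mul(-1, Mul(0, Pow(J, -1)))) = Add(9, Mul(-1, 0)) = Add(9, 0) = 9)
G = 147 (G = Mul(3, Pow(Add(5, 2), 2)) = Mul(3, Pow(7, 2)) = Mul(3, 49) = 147)
Pow(Add(Function('x')(U), G), 2) = Pow(Add(9, 147), 2) = Pow(156, 2) = 24336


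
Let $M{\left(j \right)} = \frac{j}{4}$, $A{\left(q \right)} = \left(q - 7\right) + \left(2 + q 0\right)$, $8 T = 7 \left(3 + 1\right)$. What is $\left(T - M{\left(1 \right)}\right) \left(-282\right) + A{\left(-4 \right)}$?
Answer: $- \frac{1851}{2} \approx -925.5$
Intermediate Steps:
$T = \frac{7}{2}$ ($T = \frac{7 \left(3 + 1\right)}{8} = \frac{7 \cdot 4}{8} = \frac{1}{8} \cdot 28 = \frac{7}{2} \approx 3.5$)
$A{\left(q \right)} = -5 + q$ ($A{\left(q \right)} = \left(-7 + q\right) + \left(2 + 0\right) = \left(-7 + q\right) + 2 = -5 + q$)
$M{\left(j \right)} = \frac{j}{4}$ ($M{\left(j \right)} = j \frac{1}{4} = \frac{j}{4}$)
$\left(T - M{\left(1 \right)}\right) \left(-282\right) + A{\left(-4 \right)} = \left(\frac{7}{2} - \frac{1}{4} \cdot 1\right) \left(-282\right) - 9 = \left(\frac{7}{2} - \frac{1}{4}\right) \left(-282\right) - 9 = \frac{13}{4} \left(-282\right) - 9 = - \frac{1833}{2} - 9 = - \frac{1851}{2}$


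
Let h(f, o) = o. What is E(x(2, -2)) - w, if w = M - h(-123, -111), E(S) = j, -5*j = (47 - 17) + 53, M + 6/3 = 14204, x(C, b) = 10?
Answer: -71648/5 ≈ -14330.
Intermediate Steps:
M = 14202 (M = -2 + 14204 = 14202)
j = -83/5 (j = -((47 - 17) + 53)/5 = -(30 + 53)/5 = -1/5*83 = -83/5 ≈ -16.600)
E(S) = -83/5
w = 14313 (w = 14202 - 1*(-111) = 14202 + 111 = 14313)
E(x(2, -2)) - w = -83/5 - 1*14313 = -83/5 - 14313 = -71648/5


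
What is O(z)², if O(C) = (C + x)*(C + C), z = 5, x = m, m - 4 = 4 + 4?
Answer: 28900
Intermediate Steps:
m = 12 (m = 4 + (4 + 4) = 4 + 8 = 12)
x = 12
O(C) = 2*C*(12 + C) (O(C) = (C + 12)*(C + C) = (12 + C)*(2*C) = 2*C*(12 + C))
O(z)² = (2*5*(12 + 5))² = (2*5*17)² = 170² = 28900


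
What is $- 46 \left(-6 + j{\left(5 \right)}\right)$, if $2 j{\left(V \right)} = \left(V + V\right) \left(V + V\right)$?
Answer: $-2024$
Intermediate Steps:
$j{\left(V \right)} = 2 V^{2}$ ($j{\left(V \right)} = \frac{\left(V + V\right) \left(V + V\right)}{2} = \frac{2 V 2 V}{2} = \frac{4 V^{2}}{2} = 2 V^{2}$)
$- 46 \left(-6 + j{\left(5 \right)}\right) = - 46 \left(-6 + 2 \cdot 5^{2}\right) = - 46 \left(-6 + 2 \cdot 25\right) = - 46 \left(-6 + 50\right) = \left(-46\right) 44 = -2024$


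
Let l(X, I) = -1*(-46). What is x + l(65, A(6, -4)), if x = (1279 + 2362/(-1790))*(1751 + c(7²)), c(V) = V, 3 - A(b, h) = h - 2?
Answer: 411676874/179 ≈ 2.2999e+6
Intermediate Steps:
A(b, h) = 5 - h (A(b, h) = 3 - (h - 2) = 3 - (-2 + h) = 3 + (2 - h) = 5 - h)
l(X, I) = 46
x = 411668640/179 (x = (1279 + 2362/(-1790))*(1751 + 7²) = (1279 + 2362*(-1/1790))*(1751 + 49) = (1279 - 1181/895)*1800 = (1143524/895)*1800 = 411668640/179 ≈ 2.2998e+6)
x + l(65, A(6, -4)) = 411668640/179 + 46 = 411676874/179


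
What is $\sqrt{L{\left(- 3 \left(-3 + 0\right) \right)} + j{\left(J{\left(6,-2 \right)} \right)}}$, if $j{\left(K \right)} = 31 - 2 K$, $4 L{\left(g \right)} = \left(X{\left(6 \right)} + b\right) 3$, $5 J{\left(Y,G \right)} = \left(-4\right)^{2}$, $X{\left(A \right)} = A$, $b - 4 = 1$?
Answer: $\frac{3 \sqrt{365}}{10} \approx 5.7315$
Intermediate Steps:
$b = 5$ ($b = 4 + 1 = 5$)
$J{\left(Y,G \right)} = \frac{16}{5}$ ($J{\left(Y,G \right)} = \frac{\left(-4\right)^{2}}{5} = \frac{1}{5} \cdot 16 = \frac{16}{5}$)
$L{\left(g \right)} = \frac{33}{4}$ ($L{\left(g \right)} = \frac{\left(6 + 5\right) 3}{4} = \frac{11 \cdot 3}{4} = \frac{1}{4} \cdot 33 = \frac{33}{4}$)
$j{\left(K \right)} = 31 - 2 K$
$\sqrt{L{\left(- 3 \left(-3 + 0\right) \right)} + j{\left(J{\left(6,-2 \right)} \right)}} = \sqrt{\frac{33}{4} + \left(31 - \frac{32}{5}\right)} = \sqrt{\frac{33}{4} + \frac{123}{5}} = \sqrt{\frac{657}{20}} = \frac{3 \sqrt{365}}{10}$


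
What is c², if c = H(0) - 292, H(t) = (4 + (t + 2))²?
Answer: 65536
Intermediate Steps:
H(t) = (6 + t)² (H(t) = (4 + (2 + t))² = (6 + t)²)
c = -256 (c = (6 + 0)² - 292 = 6² - 292 = 36 - 292 = -256)
c² = (-256)² = 65536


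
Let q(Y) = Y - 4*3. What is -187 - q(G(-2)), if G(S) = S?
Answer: -173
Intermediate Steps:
q(Y) = -12 + Y (q(Y) = Y - 12 = -12 + Y)
-187 - q(G(-2)) = -187 - (-12 - 2) = -187 - 1*(-14) = -187 + 14 = -173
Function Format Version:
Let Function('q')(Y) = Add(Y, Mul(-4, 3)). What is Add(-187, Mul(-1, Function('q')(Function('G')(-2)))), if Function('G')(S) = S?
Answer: -173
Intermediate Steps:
Function('q')(Y) = Add(-12, Y) (Function('q')(Y) = Add(Y, -12) = Add(-12, Y))
Add(-187, Mul(-1, Function('q')(Function('G')(-2)))) = Add(-187, Mul(-1, Add(-12, -2))) = Add(-187, Mul(-1, -14)) = Add(-187, 14) = -173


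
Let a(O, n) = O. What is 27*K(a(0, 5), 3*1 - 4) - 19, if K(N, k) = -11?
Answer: -316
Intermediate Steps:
27*K(a(0, 5), 3*1 - 4) - 19 = 27*(-11) - 19 = -297 - 19 = -316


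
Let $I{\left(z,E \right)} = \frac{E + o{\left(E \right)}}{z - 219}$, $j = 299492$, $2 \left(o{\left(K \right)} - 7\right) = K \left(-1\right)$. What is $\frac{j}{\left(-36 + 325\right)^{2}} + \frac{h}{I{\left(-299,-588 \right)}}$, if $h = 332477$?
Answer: $\frac{2054904331430}{3424361} \approx 6.0008 \cdot 10^{5}$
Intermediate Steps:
$o{\left(K \right)} = 7 - \frac{K}{2}$ ($o{\left(K \right)} = 7 + \frac{K \left(-1\right)}{2} = 7 + \frac{\left(-1\right) K}{2} = 7 - \frac{K}{2}$)
$I{\left(z,E \right)} = \frac{7 + \frac{E}{2}}{-219 + z}$ ($I{\left(z,E \right)} = \frac{E - \left(-7 + \frac{E}{2}\right)}{z - 219} = \frac{7 + \frac{E}{2}}{-219 + z}$)
$\frac{j}{\left(-36 + 325\right)^{2}} + \frac{h}{I{\left(-299,-588 \right)}} = \frac{299492}{\left(-36 + 325\right)^{2}} + \frac{332477}{\frac{1}{2} \frac{1}{-219 - 299} \left(14 - 588\right)} = \frac{299492}{289^{2}} + \frac{332477}{\frac{1}{2} \frac{1}{-518} \left(-574\right)} = \frac{299492}{83521} + \frac{332477}{\frac{1}{2} \left(- \frac{1}{518}\right) \left(-574\right)} = 299492 \cdot \frac{1}{83521} + \frac{332477}{\frac{41}{74}} = \frac{299492}{83521} + 332477 \cdot \frac{74}{41} = \frac{299492}{83521} + \frac{24603298}{41} = \frac{2054904331430}{3424361}$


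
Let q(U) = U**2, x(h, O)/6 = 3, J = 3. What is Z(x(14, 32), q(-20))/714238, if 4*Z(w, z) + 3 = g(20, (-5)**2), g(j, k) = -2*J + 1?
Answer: -1/357119 ≈ -2.8002e-6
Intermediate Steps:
x(h, O) = 18 (x(h, O) = 6*3 = 18)
g(j, k) = -5 (g(j, k) = -2*3 + 1 = -6 + 1 = -5)
Z(w, z) = -2 (Z(w, z) = -3/4 + (1/4)*(-5) = -3/4 - 5/4 = -2)
Z(x(14, 32), q(-20))/714238 = -2/714238 = -2*1/714238 = -1/357119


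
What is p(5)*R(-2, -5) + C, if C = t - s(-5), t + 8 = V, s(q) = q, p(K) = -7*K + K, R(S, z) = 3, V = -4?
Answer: -97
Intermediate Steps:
p(K) = -6*K
t = -12 (t = -8 - 4 = -12)
C = -7 (C = -12 - 1*(-5) = -12 + 5 = -7)
p(5)*R(-2, -5) + C = -6*5*3 - 7 = -30*3 - 7 = -90 - 7 = -97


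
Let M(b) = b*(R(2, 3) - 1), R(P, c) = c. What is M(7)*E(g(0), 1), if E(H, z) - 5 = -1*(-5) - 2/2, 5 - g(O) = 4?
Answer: 126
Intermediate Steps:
M(b) = 2*b (M(b) = b*(3 - 1) = b*2 = 2*b)
g(O) = 1 (g(O) = 5 - 1*4 = 5 - 4 = 1)
E(H, z) = 9 (E(H, z) = 5 + (-1*(-5) - 2/2) = 5 + (5 - 2/2) = 5 + (5 - 1*1) = 5 + (5 - 1) = 5 + 4 = 9)
M(7)*E(g(0), 1) = (2*7)*9 = 14*9 = 126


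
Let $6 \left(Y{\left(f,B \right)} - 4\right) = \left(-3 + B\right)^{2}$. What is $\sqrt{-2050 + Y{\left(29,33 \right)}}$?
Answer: $2 i \sqrt{474} \approx 43.543 i$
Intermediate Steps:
$Y{\left(f,B \right)} = 4 + \frac{\left(-3 + B\right)^{2}}{6}$
$\sqrt{-2050 + Y{\left(29,33 \right)}} = \sqrt{-2050 + \left(4 + \frac{\left(-3 + 33\right)^{2}}{6}\right)} = \sqrt{-2050 + \left(4 + \frac{30^{2}}{6}\right)} = \sqrt{-2050 + \left(4 + \frac{1}{6} \cdot 900\right)} = \sqrt{-2050 + \left(4 + 150\right)} = \sqrt{-2050 + 154} = \sqrt{-1896} = 2 i \sqrt{474}$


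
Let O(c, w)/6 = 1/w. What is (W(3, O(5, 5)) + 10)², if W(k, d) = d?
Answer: 3136/25 ≈ 125.44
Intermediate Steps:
O(c, w) = 6/w
(W(3, O(5, 5)) + 10)² = (6/5 + 10)² = (56/5)² = 3136/25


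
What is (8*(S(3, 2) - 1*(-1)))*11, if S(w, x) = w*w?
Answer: 880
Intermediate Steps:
S(w, x) = w²
(8*(S(3, 2) - 1*(-1)))*11 = (8*(3² - 1*(-1)))*11 = (8*(9 + 1))*11 = (8*10)*11 = 80*11 = 880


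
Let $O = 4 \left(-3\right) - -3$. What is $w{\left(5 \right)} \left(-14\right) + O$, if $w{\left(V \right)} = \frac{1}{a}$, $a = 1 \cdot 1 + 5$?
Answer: $- \frac{34}{3} \approx -11.333$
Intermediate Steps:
$a = 6$ ($a = 1 + 5 = 6$)
$w{\left(V \right)} = \frac{1}{6}$
$O = -9$ ($O = -12 + 3 = -9$)
$w{\left(5 \right)} \left(-14\right) + O = \frac{1}{6} \left(-14\right) - 9 = - \frac{7}{3} - 9 = - \frac{34}{3}$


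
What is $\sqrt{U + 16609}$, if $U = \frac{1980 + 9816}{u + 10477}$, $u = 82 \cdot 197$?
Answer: $\frac{5 \sqrt{52353714237}}{8877} \approx 128.88$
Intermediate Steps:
$u = 16154$
$U = \frac{3932}{8877}$ ($U = \frac{1980 + 9816}{16154 + 10477} = \frac{11796}{26631} = 11796 \cdot \frac{1}{26631} = \frac{3932}{8877} \approx 0.44294$)
$\sqrt{U + 16609} = \sqrt{\frac{3932}{8877} + 16609} = \sqrt{\frac{147442025}{8877}} = \frac{5 \sqrt{52353714237}}{8877}$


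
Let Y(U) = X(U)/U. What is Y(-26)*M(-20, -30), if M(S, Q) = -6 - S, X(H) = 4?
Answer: -28/13 ≈ -2.1538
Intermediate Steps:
Y(U) = 4/U
Y(-26)*M(-20, -30) = (4/(-26))*(-6 - 1*(-20)) = (4*(-1/26))*(-6 + 20) = -2/13*14 = -28/13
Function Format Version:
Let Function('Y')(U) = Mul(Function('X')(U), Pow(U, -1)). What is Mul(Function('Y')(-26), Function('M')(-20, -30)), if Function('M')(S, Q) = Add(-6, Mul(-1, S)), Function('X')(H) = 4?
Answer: Rational(-28, 13) ≈ -2.1538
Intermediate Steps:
Function('Y')(U) = Mul(4, Pow(U, -1))
Mul(Function('Y')(-26), Function('M')(-20, -30)) = Mul(Mul(4, Pow(-26, -1)), Add(-6, Mul(-1, -20))) = Mul(Mul(4, Rational(-1, 26)), Add(-6, 20)) = Mul(Rational(-2, 13), 14) = Rational(-28, 13)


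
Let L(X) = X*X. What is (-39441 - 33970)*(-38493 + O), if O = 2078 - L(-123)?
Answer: 3783896584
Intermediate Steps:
L(X) = X²
O = -13051 (O = 2078 - 1*(-123)² = 2078 - 1*15129 = 2078 - 15129 = -13051)
(-39441 - 33970)*(-38493 + O) = (-39441 - 33970)*(-38493 - 13051) = -73411*(-51544) = 3783896584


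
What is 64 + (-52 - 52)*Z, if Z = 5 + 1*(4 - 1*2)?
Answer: -664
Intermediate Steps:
Z = 7 (Z = 5 + 1*(4 - 2) = 5 + 1*2 = 5 + 2 = 7)
64 + (-52 - 52)*Z = 64 + (-52 - 52)*7 = 64 - 104*7 = 64 - 728 = -664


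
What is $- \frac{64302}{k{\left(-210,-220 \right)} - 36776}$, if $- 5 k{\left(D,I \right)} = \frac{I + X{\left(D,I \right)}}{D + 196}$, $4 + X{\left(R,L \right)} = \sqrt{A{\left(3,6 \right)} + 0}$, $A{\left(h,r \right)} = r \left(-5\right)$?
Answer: $\frac{5794191490080}{3314138403983} + \frac{2250570 i \sqrt{30}}{3314138403983} \approx 1.7483 + 3.7195 \cdot 10^{-6} i$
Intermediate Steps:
$A{\left(h,r \right)} = - 5 r$
$X{\left(R,L \right)} = -4 + i \sqrt{30}$ ($X{\left(R,L \right)} = -4 + \sqrt{\left(-5\right) 6 + 0} = -4 + \sqrt{-30 + 0} = -4 + \sqrt{-30} = -4 + i \sqrt{30}$)
$k{\left(D,I \right)} = - \frac{-4 + I + i \sqrt{30}}{5 \left(196 + D\right)}$ ($k{\left(D,I \right)} = - \frac{\left(I - \left(4 - i \sqrt{30}\right)\right) \frac{1}{D + 196}}{5} = - \frac{\left(-4 + I + i \sqrt{30}\right) \frac{1}{196 + D}}{5} = - \frac{\frac{1}{196 + D} \left(-4 + I + i \sqrt{30}\right)}{5} = - \frac{-4 + I + i \sqrt{30}}{5 \left(196 + D\right)}$)
$- \frac{64302}{k{\left(-210,-220 \right)} - 36776} = - \frac{64302}{\frac{4 - -220 - i \sqrt{30}}{5 \left(196 - 210\right)} - 36776} = - \frac{64302}{\frac{4 + 220 - i \sqrt{30}}{5 \left(-14\right)} - 36776} = - \frac{64302}{\frac{1}{5} \left(- \frac{1}{14}\right) \left(224 - i \sqrt{30}\right) - 36776} = - \frac{64302}{\left(- \frac{16}{5} + \frac{i \sqrt{30}}{70}\right) - 36776} = - \frac{64302}{- \frac{183896}{5} + \frac{i \sqrt{30}}{70}}$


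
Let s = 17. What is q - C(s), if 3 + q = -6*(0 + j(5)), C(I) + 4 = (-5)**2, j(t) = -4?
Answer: 0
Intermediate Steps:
C(I) = 21 (C(I) = -4 + (-5)**2 = -4 + 25 = 21)
q = 21 (q = -3 - 6*(0 - 4) = -3 - 6*(-4) = -3 + 24 = 21)
q - C(s) = 21 - 1*21 = 21 - 21 = 0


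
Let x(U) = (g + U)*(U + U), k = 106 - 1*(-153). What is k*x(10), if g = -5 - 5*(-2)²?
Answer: -77700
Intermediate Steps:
k = 259 (k = 106 + 153 = 259)
g = -25 (g = -5 - 5*4 = -5 - 20 = -25)
x(U) = 2*U*(-25 + U) (x(U) = (-25 + U)*(U + U) = (-25 + U)*(2*U) = 2*U*(-25 + U))
k*x(10) = 259*(2*10*(-25 + 10)) = 259*(2*10*(-15)) = 259*(-300) = -77700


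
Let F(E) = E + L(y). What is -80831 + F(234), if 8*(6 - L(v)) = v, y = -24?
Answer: -80588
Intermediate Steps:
L(v) = 6 - v/8
F(E) = 9 + E (F(E) = E + (6 - 1/8*(-24)) = E + (6 + 3) = E + 9 = 9 + E)
-80831 + F(234) = -80831 + (9 + 234) = -80831 + 243 = -80588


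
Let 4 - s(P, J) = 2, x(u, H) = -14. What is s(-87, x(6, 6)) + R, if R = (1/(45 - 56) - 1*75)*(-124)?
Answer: 102446/11 ≈ 9313.3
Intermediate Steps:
s(P, J) = 2 (s(P, J) = 4 - 1*2 = 4 - 2 = 2)
R = 102424/11 (R = (1/(-11) - 75)*(-124) = (-1/11 - 75)*(-124) = -826/11*(-124) = 102424/11 ≈ 9311.3)
s(-87, x(6, 6)) + R = 2 + 102424/11 = 102446/11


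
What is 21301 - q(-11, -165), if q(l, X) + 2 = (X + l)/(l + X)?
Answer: 21302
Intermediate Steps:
q(l, X) = -1 (q(l, X) = -2 + (X + l)/(l + X) = -2 + (X + l)/(X + l) = -2 + 1 = -1)
21301 - q(-11, -165) = 21301 - 1*(-1) = 21301 + 1 = 21302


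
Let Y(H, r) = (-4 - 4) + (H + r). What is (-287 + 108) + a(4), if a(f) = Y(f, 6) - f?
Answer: -181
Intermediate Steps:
Y(H, r) = -8 + H + r (Y(H, r) = -8 + (H + r) = -8 + H + r)
a(f) = -2 (a(f) = (-8 + f + 6) - f = (-2 + f) - f = -2)
(-287 + 108) + a(4) = (-287 + 108) - 2 = -179 - 2 = -181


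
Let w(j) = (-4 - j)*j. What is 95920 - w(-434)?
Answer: 282540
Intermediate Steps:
w(j) = j*(-4 - j)
95920 - w(-434) = 95920 - (-1)*(-434)*(4 - 434) = 95920 - (-1)*(-434)*(-430) = 95920 - 1*(-186620) = 95920 + 186620 = 282540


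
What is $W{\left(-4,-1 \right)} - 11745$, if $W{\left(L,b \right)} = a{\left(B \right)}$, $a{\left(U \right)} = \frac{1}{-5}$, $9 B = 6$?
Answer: $- \frac{58726}{5} \approx -11745.0$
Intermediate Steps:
$B = \frac{2}{3}$ ($B = \frac{1}{9} \cdot 6 = \frac{2}{3} \approx 0.66667$)
$a{\left(U \right)} = - \frac{1}{5}$
$W{\left(L,b \right)} = - \frac{1}{5}$
$W{\left(-4,-1 \right)} - 11745 = - \frac{1}{5} - 11745 = - \frac{58726}{5}$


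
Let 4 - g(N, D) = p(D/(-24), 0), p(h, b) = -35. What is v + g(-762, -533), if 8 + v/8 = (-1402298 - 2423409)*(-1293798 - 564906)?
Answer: 56886855229799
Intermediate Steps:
v = 56886855229760 (v = -64 + 8*((-1402298 - 2423409)*(-1293798 - 564906)) = -64 + 8*(-3825707*(-1858704)) = -64 + 8*7110856903728 = -64 + 56886855229824 = 56886855229760)
g(N, D) = 39 (g(N, D) = 4 - 1*(-35) = 4 + 35 = 39)
v + g(-762, -533) = 56886855229760 + 39 = 56886855229799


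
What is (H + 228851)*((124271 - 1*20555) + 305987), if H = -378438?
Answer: -61286242661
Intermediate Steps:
(H + 228851)*((124271 - 1*20555) + 305987) = (-378438 + 228851)*((124271 - 1*20555) + 305987) = -149587*((124271 - 20555) + 305987) = -149587*(103716 + 305987) = -149587*409703 = -61286242661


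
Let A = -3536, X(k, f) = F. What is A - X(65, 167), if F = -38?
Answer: -3498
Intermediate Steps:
X(k, f) = -38
A - X(65, 167) = -3536 - 1*(-38) = -3536 + 38 = -3498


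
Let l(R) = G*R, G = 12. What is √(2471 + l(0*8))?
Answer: √2471 ≈ 49.709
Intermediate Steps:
l(R) = 12*R
√(2471 + l(0*8)) = √(2471 + 12*(0*8)) = √(2471 + 12*0) = √(2471 + 0) = √2471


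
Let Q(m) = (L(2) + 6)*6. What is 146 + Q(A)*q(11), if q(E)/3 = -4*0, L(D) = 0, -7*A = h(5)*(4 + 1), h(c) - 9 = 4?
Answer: 146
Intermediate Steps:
h(c) = 13 (h(c) = 9 + 4 = 13)
A = -65/7 (A = -13*(4 + 1)/7 = -13*5/7 = -⅐*65 = -65/7 ≈ -9.2857)
q(E) = 0 (q(E) = 3*(-4*0) = 3*0 = 0)
Q(m) = 36 (Q(m) = (0 + 6)*6 = 6*6 = 36)
146 + Q(A)*q(11) = 146 + 36*0 = 146 + 0 = 146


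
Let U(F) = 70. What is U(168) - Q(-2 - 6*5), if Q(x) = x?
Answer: 102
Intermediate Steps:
U(168) - Q(-2 - 6*5) = 70 - (-2 - 6*5) = 70 - (-2 - 30) = 70 - 1*(-32) = 70 + 32 = 102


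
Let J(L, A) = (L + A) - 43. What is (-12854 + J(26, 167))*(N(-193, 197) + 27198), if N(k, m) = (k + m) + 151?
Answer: -347492512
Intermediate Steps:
N(k, m) = 151 + k + m
J(L, A) = -43 + A + L (J(L, A) = (A + L) - 43 = -43 + A + L)
(-12854 + J(26, 167))*(N(-193, 197) + 27198) = (-12854 + (-43 + 167 + 26))*((151 - 193 + 197) + 27198) = (-12854 + 150)*(155 + 27198) = -12704*27353 = -347492512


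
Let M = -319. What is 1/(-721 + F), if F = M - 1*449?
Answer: -1/1489 ≈ -0.00067159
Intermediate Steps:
F = -768 (F = -319 - 1*449 = -319 - 449 = -768)
1/(-721 + F) = 1/(-721 - 768) = 1/(-1489) = -1/1489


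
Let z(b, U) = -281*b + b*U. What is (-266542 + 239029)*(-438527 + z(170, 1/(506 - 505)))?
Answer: 13374812151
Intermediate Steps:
z(b, U) = -281*b + U*b
(-266542 + 239029)*(-438527 + z(170, 1/(506 - 505))) = (-266542 + 239029)*(-438527 + 170*(-281 + 1/(506 - 505))) = -27513*(-438527 + 170*(-281 + 1/1)) = -27513*(-438527 + 170*(-281 + 1)) = -27513*(-438527 + 170*(-280)) = -27513*(-438527 - 47600) = -27513*(-486127) = 13374812151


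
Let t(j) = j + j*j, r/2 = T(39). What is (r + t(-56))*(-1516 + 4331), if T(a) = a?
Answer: 8889770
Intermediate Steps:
r = 78 (r = 2*39 = 78)
t(j) = j + j²
(r + t(-56))*(-1516 + 4331) = (78 - 56*(1 - 56))*(-1516 + 4331) = (78 - 56*(-55))*2815 = (78 + 3080)*2815 = 3158*2815 = 8889770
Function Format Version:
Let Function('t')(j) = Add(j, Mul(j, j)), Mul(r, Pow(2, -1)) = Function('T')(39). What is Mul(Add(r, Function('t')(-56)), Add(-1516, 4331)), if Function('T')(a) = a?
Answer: 8889770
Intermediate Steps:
r = 78 (r = Mul(2, 39) = 78)
Function('t')(j) = Add(j, Pow(j, 2))
Mul(Add(r, Function('t')(-56)), Add(-1516, 4331)) = Mul(Add(78, Mul(-56, Add(1, -56))), Add(-1516, 4331)) = Mul(Add(78, Mul(-56, -55)), 2815) = Mul(Add(78, 3080), 2815) = Mul(3158, 2815) = 8889770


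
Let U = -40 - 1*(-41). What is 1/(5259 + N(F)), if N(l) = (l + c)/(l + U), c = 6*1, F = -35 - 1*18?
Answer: 52/273515 ≈ 0.00019012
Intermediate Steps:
F = -53 (F = -35 - 18 = -53)
c = 6
U = 1 (U = -40 + 41 = 1)
N(l) = (6 + l)/(1 + l) (N(l) = (l + 6)/(l + 1) = (6 + l)/(1 + l))
1/(5259 + N(F)) = 1/(5259 + (6 - 53)/(1 - 53)) = 1/(5259 - 47/(-52)) = 1/(5259 - 1/52*(-47)) = 1/(5259 + 47/52) = 1/(273515/52) = 52/273515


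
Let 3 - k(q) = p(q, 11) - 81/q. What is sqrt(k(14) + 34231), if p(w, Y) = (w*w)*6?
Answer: sqrt(6480502)/14 ≈ 181.83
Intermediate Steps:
p(w, Y) = 6*w**2 (p(w, Y) = w**2*6 = 6*w**2)
k(q) = 3 - 6*q**2 + 81/q (k(q) = 3 - (6*q**2 - 81/q) = 3 - (-81/q + 6*q**2) = 3 + (-6*q**2 + 81/q) = 3 - 6*q**2 + 81/q)
sqrt(k(14) + 34231) = sqrt((3 - 6*14**2 + 81/14) + 34231) = sqrt((3 - 6*196 + 81*(1/14)) + 34231) = sqrt((3 - 1176 + 81/14) + 34231) = sqrt(-16341/14 + 34231) = sqrt(462893/14) = sqrt(6480502)/14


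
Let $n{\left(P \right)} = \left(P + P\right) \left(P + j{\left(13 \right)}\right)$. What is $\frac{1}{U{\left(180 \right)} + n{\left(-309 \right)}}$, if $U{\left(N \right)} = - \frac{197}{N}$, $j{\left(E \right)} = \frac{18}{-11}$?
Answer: $\frac{1980}{380104913} \approx 5.2091 \cdot 10^{-6}$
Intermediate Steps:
$j{\left(E \right)} = - \frac{18}{11}$ ($j{\left(E \right)} = 18 \left(- \frac{1}{11}\right) = - \frac{18}{11}$)
$n{\left(P \right)} = 2 P \left(- \frac{18}{11} + P\right)$ ($n{\left(P \right)} = \left(P + P\right) \left(P - \frac{18}{11}\right) = 2 P \left(- \frac{18}{11} + P\right)$)
$\frac{1}{U{\left(180 \right)} + n{\left(-309 \right)}} = \frac{1}{- \frac{197}{180} + \frac{2}{11} \left(-309\right) \left(-18 + 11 \left(-309\right)\right)} = \frac{1}{\left(-197\right) \frac{1}{180} + \frac{2}{11} \left(-309\right) \left(-18 - 3399\right)} = \frac{1}{- \frac{197}{180} + \frac{2}{11} \left(-309\right) \left(-3417\right)} = \frac{1}{- \frac{197}{180} + \frac{2111706}{11}} = \frac{1}{\frac{380104913}{1980}} = \frac{1980}{380104913}$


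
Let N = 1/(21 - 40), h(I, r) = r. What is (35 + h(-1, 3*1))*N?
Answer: -2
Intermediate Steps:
N = -1/19 (N = 1/(-19) = -1/19 ≈ -0.052632)
(35 + h(-1, 3*1))*N = (35 + 3*1)*(-1/19) = (35 + 3)*(-1/19) = 38*(-1/19) = -2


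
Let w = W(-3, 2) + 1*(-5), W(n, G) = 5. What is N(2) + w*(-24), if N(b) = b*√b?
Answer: 2*√2 ≈ 2.8284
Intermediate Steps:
N(b) = b^(3/2)
w = 0 (w = 5 + 1*(-5) = 5 - 5 = 0)
N(2) + w*(-24) = 2^(3/2) + 0*(-24) = 2*√2 + 0 = 2*√2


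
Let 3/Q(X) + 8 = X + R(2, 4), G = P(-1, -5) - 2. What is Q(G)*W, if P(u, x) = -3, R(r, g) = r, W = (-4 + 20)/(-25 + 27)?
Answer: -24/11 ≈ -2.1818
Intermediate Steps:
W = 8 (W = 16/2 = 16*(½) = 8)
G = -5 (G = -3 - 2 = -5)
Q(X) = 3/(-6 + X) (Q(X) = 3/(-8 + (X + 2)) = 3/(-8 + (2 + X)) = 3/(-6 + X))
Q(G)*W = (3/(-6 - 5))*8 = (3/(-11))*8 = (3*(-1/11))*8 = -3/11*8 = -24/11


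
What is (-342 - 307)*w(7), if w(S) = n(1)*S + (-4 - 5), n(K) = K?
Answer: 1298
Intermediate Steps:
w(S) = -9 + S (w(S) = 1*S + (-4 - 5) = S - 9 = -9 + S)
(-342 - 307)*w(7) = (-342 - 307)*(-9 + 7) = -649*(-2) = 1298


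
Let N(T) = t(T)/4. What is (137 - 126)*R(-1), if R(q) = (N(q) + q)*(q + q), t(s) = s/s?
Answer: 33/2 ≈ 16.500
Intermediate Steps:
t(s) = 1
N(T) = ¼ (N(T) = 1/4 = (¼)*1 = ¼)
R(q) = 2*q*(¼ + q) (R(q) = (¼ + q)*(q + q) = (¼ + q)*(2*q) = 2*q*(¼ + q))
(137 - 126)*R(-1) = (137 - 126)*((½)*(-1)*(1 + 4*(-1))) = 11*((½)*(-1)*(1 - 4)) = 11*((½)*(-1)*(-3)) = 11*(3/2) = 33/2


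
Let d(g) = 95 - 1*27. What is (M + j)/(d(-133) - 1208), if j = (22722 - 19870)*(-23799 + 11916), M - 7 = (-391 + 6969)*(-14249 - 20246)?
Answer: 260798419/1140 ≈ 2.2877e+5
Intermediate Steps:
d(g) = 68 (d(g) = 95 - 27 = 68)
M = -226908103 (M = 7 + (-391 + 6969)*(-14249 - 20246) = 7 + 6578*(-34495) = 7 - 226908110 = -226908103)
j = -33890316 (j = 2852*(-11883) = -33890316)
(M + j)/(d(-133) - 1208) = (-226908103 - 33890316)/(68 - 1208) = -260798419/(-1140) = -260798419*(-1/1140) = 260798419/1140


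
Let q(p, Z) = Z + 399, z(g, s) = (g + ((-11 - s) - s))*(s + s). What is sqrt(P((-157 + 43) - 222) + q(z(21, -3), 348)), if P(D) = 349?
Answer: 2*sqrt(274) ≈ 33.106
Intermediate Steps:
z(g, s) = 2*s*(-11 + g - 2*s) (z(g, s) = (g + (-11 - 2*s))*(2*s) = (-11 + g - 2*s)*(2*s) = 2*s*(-11 + g - 2*s))
q(p, Z) = 399 + Z
sqrt(P((-157 + 43) - 222) + q(z(21, -3), 348)) = sqrt(349 + (399 + 348)) = sqrt(349 + 747) = sqrt(1096) = 2*sqrt(274)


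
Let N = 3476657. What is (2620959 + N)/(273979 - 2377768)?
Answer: -6097616/2103789 ≈ -2.8984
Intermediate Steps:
(2620959 + N)/(273979 - 2377768) = (2620959 + 3476657)/(273979 - 2377768) = 6097616/(-2103789) = 6097616*(-1/2103789) = -6097616/2103789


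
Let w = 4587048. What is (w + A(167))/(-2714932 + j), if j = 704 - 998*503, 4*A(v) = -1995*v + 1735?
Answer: -9008381/6432444 ≈ -1.4005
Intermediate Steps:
A(v) = 1735/4 - 1995*v/4 (A(v) = (-1995*v + 1735)/4 = (1735 - 1995*v)/4 = 1735/4 - 1995*v/4)
j = -501290 (j = 704 - 501994 = -501290)
(w + A(167))/(-2714932 + j) = (4587048 + (1735/4 - 1995/4*167))/(-2714932 - 501290) = (4587048 + (1735/4 - 333165/4))/(-3216222) = (4587048 - 165715/2)*(-1/3216222) = (9008381/2)*(-1/3216222) = -9008381/6432444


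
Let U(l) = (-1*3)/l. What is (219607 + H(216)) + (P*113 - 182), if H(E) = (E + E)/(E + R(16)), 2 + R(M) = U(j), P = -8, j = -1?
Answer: 47419489/217 ≈ 2.1852e+5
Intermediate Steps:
U(l) = -3/l
R(M) = 1 (R(M) = -2 - 3/(-1) = -2 - 3*(-1) = -2 + 3 = 1)
H(E) = 2*E/(1 + E) (H(E) = (E + E)/(E + 1) = (2*E)/(1 + E) = 2*E/(1 + E))
(219607 + H(216)) + (P*113 - 182) = (219607 + 2*216/(1 + 216)) + (-8*113 - 182) = (219607 + 2*216/217) + (-904 - 182) = (219607 + 2*216*(1/217)) - 1086 = (219607 + 432/217) - 1086 = 47655151/217 - 1086 = 47419489/217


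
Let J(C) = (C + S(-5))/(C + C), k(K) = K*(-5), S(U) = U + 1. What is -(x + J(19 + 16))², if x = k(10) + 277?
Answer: -253478241/4900 ≈ -51730.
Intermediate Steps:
S(U) = 1 + U
k(K) = -5*K
x = 227 (x = -5*10 + 277 = -50 + 277 = 227)
J(C) = (-4 + C)/(2*C) (J(C) = (C + (1 - 5))/(C + C) = (C - 4)/((2*C)) = (-4 + C)*(1/(2*C)) = (-4 + C)/(2*C))
-(x + J(19 + 16))² = -(227 + (-4 + (19 + 16))/(2*(19 + 16)))² = -(227 + (½)*(-4 + 35)/35)² = -(227 + (½)*(1/35)*31)² = -(227 + 31/70)² = -(15921/70)² = -1*253478241/4900 = -253478241/4900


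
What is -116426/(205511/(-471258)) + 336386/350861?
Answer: 19250648713668034/72105794971 ≈ 2.6698e+5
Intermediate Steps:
-116426/(205511/(-471258)) + 336386/350861 = -116426/(205511*(-1/471258)) + 336386*(1/350861) = -116426/(-205511/471258) + 336386/350861 = -116426*(-471258/205511) + 336386/350861 = 54866683908/205511 + 336386/350861 = 19250648713668034/72105794971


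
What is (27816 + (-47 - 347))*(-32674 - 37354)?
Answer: -1920307816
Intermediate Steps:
(27816 + (-47 - 347))*(-32674 - 37354) = (27816 - 394)*(-70028) = 27422*(-70028) = -1920307816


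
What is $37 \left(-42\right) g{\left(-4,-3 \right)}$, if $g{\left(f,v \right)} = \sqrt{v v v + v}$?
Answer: $- 1554 i \sqrt{30} \approx - 8511.6 i$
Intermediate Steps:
$g{\left(f,v \right)} = \sqrt{v + v^{3}}$ ($g{\left(f,v \right)} = \sqrt{v^{2} v + v} = \sqrt{v^{3} + v} = \sqrt{v + v^{3}}$)
$37 \left(-42\right) g{\left(-4,-3 \right)} = 37 \left(-42\right) \sqrt{-3 + \left(-3\right)^{3}} = - 1554 \sqrt{-3 - 27} = - 1554 \sqrt{-30} = - 1554 i \sqrt{30}$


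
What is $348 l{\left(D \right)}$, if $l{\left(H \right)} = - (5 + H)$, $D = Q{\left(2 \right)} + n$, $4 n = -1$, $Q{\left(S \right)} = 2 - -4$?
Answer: $-3741$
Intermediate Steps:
$Q{\left(S \right)} = 6$ ($Q{\left(S \right)} = 2 + 4 = 6$)
$n = - \frac{1}{4}$ ($n = \frac{1}{4} \left(-1\right) = - \frac{1}{4} \approx -0.25$)
$D = \frac{23}{4}$ ($D = 6 - \frac{1}{4} = \frac{23}{4} \approx 5.75$)
$l{\left(H \right)} = -5 - H$
$348 l{\left(D \right)} = 348 \left(-5 - \frac{23}{4}\right) = 348 \left(- \frac{43}{4}\right) = -3741$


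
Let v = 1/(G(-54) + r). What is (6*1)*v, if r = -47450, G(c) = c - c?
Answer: -3/23725 ≈ -0.00012645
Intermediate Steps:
G(c) = 0
v = -1/47450 (v = 1/(0 - 47450) = 1/(-47450) = -1/47450 ≈ -2.1075e-5)
(6*1)*v = (6*1)*(-1/47450) = 6*(-1/47450) = -3/23725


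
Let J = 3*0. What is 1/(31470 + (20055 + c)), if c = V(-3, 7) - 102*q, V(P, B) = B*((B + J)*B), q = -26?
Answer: 1/54520 ≈ 1.8342e-5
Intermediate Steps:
J = 0
V(P, B) = B**3 (V(P, B) = B*((B + 0)*B) = B*(B*B) = B*B**2 = B**3)
c = 2995 (c = 7**3 - 102*(-26) = 343 + 2652 = 2995)
1/(31470 + (20055 + c)) = 1/(31470 + (20055 + 2995)) = 1/(31470 + 23050) = 1/54520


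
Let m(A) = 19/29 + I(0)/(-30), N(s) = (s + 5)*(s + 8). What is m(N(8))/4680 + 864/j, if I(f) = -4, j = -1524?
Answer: -146534039/258546600 ≈ -0.56676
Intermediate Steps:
N(s) = (5 + s)*(8 + s)
m(A) = 343/435 (m(A) = 19/29 - 4/(-30) = 19*(1/29) - 4*(-1/30) = 19/29 + 2/15 = 343/435)
m(N(8))/4680 + 864/j = (343/435)/4680 + 864/(-1524) = (343/435)*(1/4680) + 864*(-1/1524) = 343/2035800 - 72/127 = -146534039/258546600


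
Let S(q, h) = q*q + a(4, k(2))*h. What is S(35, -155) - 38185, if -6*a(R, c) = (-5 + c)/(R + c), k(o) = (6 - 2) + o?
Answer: -443489/12 ≈ -36957.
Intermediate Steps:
k(o) = 4 + o
a(R, c) = -(-5 + c)/(6*(R + c))
S(q, h) = q² - h/60 (S(q, h) = q*q + ((5 - (4 + 2))/(6*(4 + (4 + 2))))*h = q² + ((5 - 1*6)/(6*(4 + 6)))*h = q² + ((⅙)*(5 - 6)/10)*h = q² + ((⅙)*(⅒)*(-1))*h = q² - h/60)
S(35, -155) - 38185 = (35² - 1/60*(-155)) - 38185 = (1225 + 31/12) - 38185 = 14731/12 - 38185 = -443489/12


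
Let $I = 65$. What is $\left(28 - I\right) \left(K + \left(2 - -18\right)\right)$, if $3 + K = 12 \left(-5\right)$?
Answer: $1591$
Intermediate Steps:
$K = -63$ ($K = -3 + 12 \left(-5\right) = -3 - 60 = -63$)
$\left(28 - I\right) \left(K + \left(2 - -18\right)\right) = \left(28 - 65\right) \left(-63 + \left(2 - -18\right)\right) = \left(28 - 65\right) \left(-63 + \left(2 + 18\right)\right) = - 37 \left(-63 + 20\right) = \left(-37\right) \left(-43\right) = 1591$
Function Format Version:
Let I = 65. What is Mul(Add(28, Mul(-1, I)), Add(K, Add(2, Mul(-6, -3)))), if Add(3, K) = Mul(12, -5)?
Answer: 1591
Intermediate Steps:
K = -63 (K = Add(-3, Mul(12, -5)) = Add(-3, -60) = -63)
Mul(Add(28, Mul(-1, I)), Add(K, Add(2, Mul(-6, -3)))) = Mul(Add(28, Mul(-1, 65)), Add(-63, Add(2, Mul(-6, -3)))) = Mul(Add(28, -65), Add(-63, Add(2, 18))) = Mul(-37, Add(-63, 20)) = Mul(-37, -43) = 1591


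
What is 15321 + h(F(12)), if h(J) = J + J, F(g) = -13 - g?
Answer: 15271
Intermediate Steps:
h(J) = 2*J
15321 + h(F(12)) = 15321 + 2*(-13 - 1*12) = 15321 + 2*(-13 - 12) = 15321 + 2*(-25) = 15321 - 50 = 15271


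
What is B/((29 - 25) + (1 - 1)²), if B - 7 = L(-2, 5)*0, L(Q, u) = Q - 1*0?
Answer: 7/4 ≈ 1.7500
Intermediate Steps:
L(Q, u) = Q (L(Q, u) = Q + 0 = Q)
B = 7 (B = 7 - 2*0 = 7 + 0 = 7)
B/((29 - 25) + (1 - 1)²) = 7/((29 - 25) + (1 - 1)²) = 7/(4 + 0²) = 7/(4 + 0) = 7/4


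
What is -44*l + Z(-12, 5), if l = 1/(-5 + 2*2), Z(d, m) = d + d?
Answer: 20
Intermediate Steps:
Z(d, m) = 2*d
l = -1 (l = 1/(-5 + 4) = 1/(-1) = -1)
-44*l + Z(-12, 5) = -44*(-1) + 2*(-12) = 44 - 24 = 20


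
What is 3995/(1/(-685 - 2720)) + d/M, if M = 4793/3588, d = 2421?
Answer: -65190372627/4793 ≈ -1.3601e+7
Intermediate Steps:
M = 4793/3588 (M = 4793*(1/3588) = 4793/3588 ≈ 1.3358)
3995/(1/(-685 - 2720)) + d/M = 3995/(1/(-685 - 2720)) + 2421/(4793/3588) = 3995/(1/(-3405)) + 2421*(3588/4793) = 3995/(-1/3405) + 8686548/4793 = 3995*(-3405) + 8686548/4793 = -13602975 + 8686548/4793 = -65190372627/4793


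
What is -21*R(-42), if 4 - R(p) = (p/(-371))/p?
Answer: -4455/53 ≈ -84.057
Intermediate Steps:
R(p) = 1485/371 (R(p) = 4 - p/(-371)/p = 4 - p*(-1/371)/p = 4 - (-p/371)/p = 4 - 1*(-1/371) = 4 + 1/371 = 1485/371)
-21*R(-42) = -21*1485/371 = -4455/53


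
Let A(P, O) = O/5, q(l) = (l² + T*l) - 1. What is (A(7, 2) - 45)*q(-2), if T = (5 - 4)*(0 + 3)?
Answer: 669/5 ≈ 133.80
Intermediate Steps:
T = 3 (T = 1*3 = 3)
q(l) = -1 + l² + 3*l (q(l) = (l² + 3*l) - 1 = -1 + l² + 3*l)
A(P, O) = O/5 (A(P, O) = O*(⅕) = O/5)
(A(7, 2) - 45)*q(-2) = ((⅕)*2 - 45)*(-1 + (-2)² + 3*(-2)) = (⅖ - 45)*(-1 + 4 - 6) = -223/5*(-3) = 669/5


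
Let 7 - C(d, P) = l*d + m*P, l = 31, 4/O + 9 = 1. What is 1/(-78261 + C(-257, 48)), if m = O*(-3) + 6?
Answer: -1/70647 ≈ -1.4155e-5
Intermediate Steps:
O = -1/2 (O = 4/(-9 + 1) = 4/(-8) = 4*(-1/8) = -1/2 ≈ -0.50000)
m = 15/2 (m = -1/2*(-3) + 6 = 3/2 + 6 = 15/2 ≈ 7.5000)
C(d, P) = 7 - 31*d - 15*P/2 (C(d, P) = 7 - (31*d + 15*P/2) = 7 + (-31*d - 15*P/2) = 7 - 31*d - 15*P/2)
1/(-78261 + C(-257, 48)) = 1/(-78261 + (7 - 31*(-257) - 15/2*48)) = 1/(-78261 + (7 + 7967 - 360)) = 1/(-78261 + 7614) = 1/(-70647) = -1/70647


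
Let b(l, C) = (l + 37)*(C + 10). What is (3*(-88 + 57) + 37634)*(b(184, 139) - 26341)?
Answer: 247320108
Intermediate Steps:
b(l, C) = (10 + C)*(37 + l) (b(l, C) = (37 + l)*(10 + C) = (10 + C)*(37 + l))
(3*(-88 + 57) + 37634)*(b(184, 139) - 26341) = (3*(-88 + 57) + 37634)*((370 + 10*184 + 37*139 + 139*184) - 26341) = (3*(-31) + 37634)*((370 + 1840 + 5143 + 25576) - 26341) = (-93 + 37634)*(32929 - 26341) = 37541*6588 = 247320108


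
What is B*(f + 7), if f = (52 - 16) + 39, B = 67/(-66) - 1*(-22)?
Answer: 56785/33 ≈ 1720.8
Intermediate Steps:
B = 1385/66 (B = 67*(-1/66) + 22 = -67/66 + 22 = 1385/66 ≈ 20.985)
f = 75 (f = 36 + 39 = 75)
B*(f + 7) = 1385*(75 + 7)/66 = (1385/66)*82 = 56785/33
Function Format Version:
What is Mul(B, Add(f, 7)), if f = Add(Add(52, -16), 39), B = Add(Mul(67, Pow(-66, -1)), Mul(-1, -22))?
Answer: Rational(56785, 33) ≈ 1720.8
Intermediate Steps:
B = Rational(1385, 66) (B = Add(Mul(67, Rational(-1, 66)), 22) = Add(Rational(-67, 66), 22) = Rational(1385, 66) ≈ 20.985)
f = 75 (f = Add(36, 39) = 75)
Mul(B, Add(f, 7)) = Mul(Rational(1385, 66), Add(75, 7)) = Mul(Rational(1385, 66), 82) = Rational(56785, 33)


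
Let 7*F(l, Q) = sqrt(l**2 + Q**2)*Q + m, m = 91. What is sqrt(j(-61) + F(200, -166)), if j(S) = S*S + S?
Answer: sqrt(179977 - 2324*sqrt(16889))/7 ≈ 49.907*I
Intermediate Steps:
j(S) = S + S**2 (j(S) = S**2 + S = S + S**2)
F(l, Q) = 13 + Q*sqrt(Q**2 + l**2)/7 (F(l, Q) = (sqrt(l**2 + Q**2)*Q + 91)/7 = (sqrt(Q**2 + l**2)*Q + 91)/7 = (Q*sqrt(Q**2 + l**2) + 91)/7 = (91 + Q*sqrt(Q**2 + l**2))/7 = 13 + Q*sqrt(Q**2 + l**2)/7)
sqrt(j(-61) + F(200, -166)) = sqrt(-61*(1 - 61) + (13 + (1/7)*(-166)*sqrt((-166)**2 + 200**2))) = sqrt(-61*(-60) + (13 + (1/7)*(-166)*sqrt(27556 + 40000))) = sqrt(3660 + (13 + (1/7)*(-166)*sqrt(67556))) = sqrt(3660 + (13 + (1/7)*(-166)*(2*sqrt(16889)))) = sqrt(3660 + (13 - 332*sqrt(16889)/7)) = sqrt(3673 - 332*sqrt(16889)/7)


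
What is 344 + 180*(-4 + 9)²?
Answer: 4844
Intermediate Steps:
344 + 180*(-4 + 9)² = 344 + 180*5² = 344 + 180*25 = 344 + 4500 = 4844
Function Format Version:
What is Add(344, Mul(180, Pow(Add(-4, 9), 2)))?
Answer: 4844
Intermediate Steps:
Add(344, Mul(180, Pow(Add(-4, 9), 2))) = Add(344, Mul(180, Pow(5, 2))) = Add(344, Mul(180, 25)) = Add(344, 4500) = 4844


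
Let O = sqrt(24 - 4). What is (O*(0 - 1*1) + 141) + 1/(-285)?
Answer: 40184/285 - 2*sqrt(5) ≈ 136.52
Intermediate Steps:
O = 2*sqrt(5) (O = sqrt(20) = 2*sqrt(5) ≈ 4.4721)
(O*(0 - 1*1) + 141) + 1/(-285) = ((2*sqrt(5))*(0 - 1*1) + 141) + 1/(-285) = ((2*sqrt(5))*(0 - 1) + 141) - 1/285 = ((2*sqrt(5))*(-1) + 141) - 1/285 = (-2*sqrt(5) + 141) - 1/285 = (141 - 2*sqrt(5)) - 1/285 = 40184/285 - 2*sqrt(5)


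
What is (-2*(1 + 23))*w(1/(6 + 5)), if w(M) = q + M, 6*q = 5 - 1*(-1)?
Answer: -576/11 ≈ -52.364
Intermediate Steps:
q = 1 (q = (5 - 1*(-1))/6 = (5 + 1)/6 = (⅙)*6 = 1)
w(M) = 1 + M
(-2*(1 + 23))*w(1/(6 + 5)) = (-2*(1 + 23))*(1 + 1/(6 + 5)) = (-2*24)*(1 + 1/11) = -48*(1 + 1/11) = -48*12/11 = -576/11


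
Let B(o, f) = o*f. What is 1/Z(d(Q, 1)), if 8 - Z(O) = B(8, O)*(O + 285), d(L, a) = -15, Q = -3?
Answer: 1/32408 ≈ 3.0857e-5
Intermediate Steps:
B(o, f) = f*o
Z(O) = 8 - 8*O*(285 + O) (Z(O) = 8 - O*8*(O + 285) = 8 - 8*O*(285 + O))
1/Z(d(Q, 1)) = 1/(8 - 2280*(-15) - 8*(-15)²) = 1/(8 + 34200 - 8*225) = 1/(8 + 34200 - 1800) = 1/32408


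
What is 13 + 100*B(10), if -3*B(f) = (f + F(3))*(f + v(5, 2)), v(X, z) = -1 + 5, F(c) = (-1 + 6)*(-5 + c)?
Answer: 13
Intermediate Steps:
F(c) = -25 + 5*c (F(c) = 5*(-5 + c) = -25 + 5*c)
v(X, z) = 4
B(f) = -(-10 + f)*(4 + f)/3 (B(f) = -(f + (-25 + 5*3))*(f + 4)/3 = -(f + (-25 + 15))*(4 + f)/3 = -(f - 10)*(4 + f)/3 = -(-10 + f)*(4 + f)/3)
13 + 100*B(10) = 13 + 100*(40/3 + 2*10 - 1/3*10**2) = 13 + 100*(40/3 + 20 - 1/3*100) = 13 + 100*(40/3 + 20 - 100/3) = 13 + 100*0 = 13 + 0 = 13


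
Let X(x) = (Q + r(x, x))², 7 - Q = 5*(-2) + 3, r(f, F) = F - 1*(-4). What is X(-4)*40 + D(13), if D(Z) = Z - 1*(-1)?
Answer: 7854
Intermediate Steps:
D(Z) = 1 + Z (D(Z) = Z + 1 = 1 + Z)
r(f, F) = 4 + F (r(f, F) = F + 4 = 4 + F)
Q = 14 (Q = 7 - (5*(-2) + 3) = 7 - (-10 + 3) = 7 - 1*(-7) = 7 + 7 = 14)
X(x) = (18 + x)² (X(x) = (14 + (4 + x))² = (18 + x)²)
X(-4)*40 + D(13) = (18 - 4)²*40 + (1 + 13) = 14²*40 + 14 = 196*40 + 14 = 7840 + 14 = 7854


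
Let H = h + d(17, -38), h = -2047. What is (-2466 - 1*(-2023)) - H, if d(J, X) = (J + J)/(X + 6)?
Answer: 25681/16 ≈ 1605.1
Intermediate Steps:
d(J, X) = 2*J/(6 + X) (d(J, X) = (2*J)/(6 + X) = 2*J/(6 + X))
H = -32769/16 (H = -2047 + 2*17/(6 - 38) = -2047 + 2*17/(-32) = -2047 + 2*17*(-1/32) = -2047 - 17/16 = -32769/16 ≈ -2048.1)
(-2466 - 1*(-2023)) - H = (-2466 - 1*(-2023)) - 1*(-32769/16) = (-2466 + 2023) + 32769/16 = -443 + 32769/16 = 25681/16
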